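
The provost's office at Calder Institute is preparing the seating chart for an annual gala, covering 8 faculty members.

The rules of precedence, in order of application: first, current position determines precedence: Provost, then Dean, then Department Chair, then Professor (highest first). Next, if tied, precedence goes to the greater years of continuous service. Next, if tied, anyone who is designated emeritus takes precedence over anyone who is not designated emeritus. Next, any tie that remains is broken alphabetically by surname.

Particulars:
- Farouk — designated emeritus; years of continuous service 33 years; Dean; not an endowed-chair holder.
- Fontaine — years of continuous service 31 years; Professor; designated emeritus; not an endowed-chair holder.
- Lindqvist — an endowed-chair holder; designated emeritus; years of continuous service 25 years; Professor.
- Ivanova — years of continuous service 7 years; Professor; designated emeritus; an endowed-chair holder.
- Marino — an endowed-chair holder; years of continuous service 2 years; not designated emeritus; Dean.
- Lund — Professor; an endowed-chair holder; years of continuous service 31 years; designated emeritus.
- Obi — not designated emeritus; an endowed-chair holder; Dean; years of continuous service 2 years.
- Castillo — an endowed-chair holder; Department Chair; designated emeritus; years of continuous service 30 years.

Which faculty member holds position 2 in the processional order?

Marino

By current position: Farouk, Marino and Obi (Dean); then Castillo (Department Chair); then Fontaine, Lund, Lindqvist and Ivanova (Professor).
Among Farouk, Marino and Obi, by years of continuous service (higher first): Farouk (33 years) before Marino and Obi (2 years).
Marino and Obi are each not designated emeritus, so the next rule applies.
Among Marino and Obi, alphabetically by surname: Marino before Obi.
Among Fontaine, Lund, Lindqvist and Ivanova, by years of continuous service (higher first): Fontaine and Lund (31 years) before Lindqvist (25 years) before Ivanova (7 years).
Fontaine and Lund are each designated emeritus, so the next rule applies.
Among Fontaine and Lund, alphabetically by surname: Fontaine before Lund.
Order: Farouk, Marino, Obi, Castillo, Fontaine, Lund, Lindqvist, Ivanova.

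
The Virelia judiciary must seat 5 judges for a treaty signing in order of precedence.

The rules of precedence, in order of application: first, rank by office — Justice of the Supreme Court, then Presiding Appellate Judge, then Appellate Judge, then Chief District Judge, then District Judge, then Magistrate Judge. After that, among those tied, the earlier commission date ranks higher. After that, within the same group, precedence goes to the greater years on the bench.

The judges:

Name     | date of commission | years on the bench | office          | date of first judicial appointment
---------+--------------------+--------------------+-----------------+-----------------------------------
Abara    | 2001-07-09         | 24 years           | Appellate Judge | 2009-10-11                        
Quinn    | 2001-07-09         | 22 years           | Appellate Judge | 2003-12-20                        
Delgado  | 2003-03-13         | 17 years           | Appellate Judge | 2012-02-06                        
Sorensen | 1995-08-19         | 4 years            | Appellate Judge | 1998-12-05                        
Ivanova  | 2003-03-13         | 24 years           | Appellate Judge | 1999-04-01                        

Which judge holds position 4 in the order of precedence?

By office: Sorensen, Abara, Quinn, Ivanova and Delgado (Appellate Judge).
Among Sorensen, Abara, Quinn, Ivanova and Delgado, by date of commission (earlier first): Sorensen (1995-08-19) before Abara and Quinn (2001-07-09) before Ivanova and Delgado (2003-03-13).
Among Abara and Quinn, by years on the bench (higher first): Abara (24 years) before Quinn (22 years).
Among Ivanova and Delgado, by years on the bench (higher first): Ivanova (24 years) before Delgado (17 years).
Order: Sorensen, Abara, Quinn, Ivanova, Delgado.

Ivanova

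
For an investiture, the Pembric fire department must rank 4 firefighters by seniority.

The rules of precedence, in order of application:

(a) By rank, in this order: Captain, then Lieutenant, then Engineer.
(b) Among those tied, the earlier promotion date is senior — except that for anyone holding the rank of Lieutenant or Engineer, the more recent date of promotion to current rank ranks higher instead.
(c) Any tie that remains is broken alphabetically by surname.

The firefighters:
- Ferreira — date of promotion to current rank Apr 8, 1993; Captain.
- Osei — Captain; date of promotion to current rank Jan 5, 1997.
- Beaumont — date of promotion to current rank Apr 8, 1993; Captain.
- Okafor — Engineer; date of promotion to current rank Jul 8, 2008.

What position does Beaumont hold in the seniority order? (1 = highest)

By rank: Beaumont, Ferreira and Osei (Captain); then Okafor (Engineer).
Among Beaumont, Ferreira and Osei, by date of promotion to current rank (earlier first): Beaumont and Ferreira (Apr 8, 1993) before Osei (Jan 5, 1997).
Among Beaumont and Ferreira, alphabetically by surname: Beaumont before Ferreira.
Order: Beaumont, Ferreira, Osei, Okafor. So position 1.

1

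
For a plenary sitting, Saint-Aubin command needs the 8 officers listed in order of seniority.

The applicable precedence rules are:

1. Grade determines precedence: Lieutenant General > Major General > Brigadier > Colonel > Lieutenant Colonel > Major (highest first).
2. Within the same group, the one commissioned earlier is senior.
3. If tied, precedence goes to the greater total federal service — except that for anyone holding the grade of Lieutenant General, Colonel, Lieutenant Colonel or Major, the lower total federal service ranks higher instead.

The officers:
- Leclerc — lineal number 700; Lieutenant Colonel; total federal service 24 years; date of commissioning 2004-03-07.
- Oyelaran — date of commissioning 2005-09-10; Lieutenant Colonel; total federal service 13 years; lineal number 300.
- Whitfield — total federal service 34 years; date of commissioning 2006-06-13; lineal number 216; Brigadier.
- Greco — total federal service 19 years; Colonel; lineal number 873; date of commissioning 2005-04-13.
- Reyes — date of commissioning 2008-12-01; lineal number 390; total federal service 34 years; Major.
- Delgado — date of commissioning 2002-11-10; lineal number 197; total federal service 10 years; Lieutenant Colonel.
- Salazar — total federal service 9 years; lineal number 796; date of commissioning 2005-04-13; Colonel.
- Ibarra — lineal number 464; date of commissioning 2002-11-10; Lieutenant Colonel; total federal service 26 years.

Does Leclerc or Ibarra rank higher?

By grade: Whitfield (Brigadier); then Salazar and Greco (Colonel); then Delgado, Ibarra, Leclerc and Oyelaran (Lieutenant Colonel); then Reyes (Major).
Salazar and Greco both have date of commissioning 2005-04-13, so the next rule applies.
Among Salazar and Greco, by total federal service (lower first) (reversed rule for this group): Salazar (9 years) before Greco (19 years).
Among Delgado, Ibarra, Leclerc and Oyelaran, by date of commissioning (earlier first): Delgado and Ibarra (2002-11-10) before Leclerc (2004-03-07) before Oyelaran (2005-09-10).
Among Delgado and Ibarra, by total federal service (lower first) (reversed rule for this group): Delgado (10 years) before Ibarra (26 years).
So Ibarra takes precedence.

Ibarra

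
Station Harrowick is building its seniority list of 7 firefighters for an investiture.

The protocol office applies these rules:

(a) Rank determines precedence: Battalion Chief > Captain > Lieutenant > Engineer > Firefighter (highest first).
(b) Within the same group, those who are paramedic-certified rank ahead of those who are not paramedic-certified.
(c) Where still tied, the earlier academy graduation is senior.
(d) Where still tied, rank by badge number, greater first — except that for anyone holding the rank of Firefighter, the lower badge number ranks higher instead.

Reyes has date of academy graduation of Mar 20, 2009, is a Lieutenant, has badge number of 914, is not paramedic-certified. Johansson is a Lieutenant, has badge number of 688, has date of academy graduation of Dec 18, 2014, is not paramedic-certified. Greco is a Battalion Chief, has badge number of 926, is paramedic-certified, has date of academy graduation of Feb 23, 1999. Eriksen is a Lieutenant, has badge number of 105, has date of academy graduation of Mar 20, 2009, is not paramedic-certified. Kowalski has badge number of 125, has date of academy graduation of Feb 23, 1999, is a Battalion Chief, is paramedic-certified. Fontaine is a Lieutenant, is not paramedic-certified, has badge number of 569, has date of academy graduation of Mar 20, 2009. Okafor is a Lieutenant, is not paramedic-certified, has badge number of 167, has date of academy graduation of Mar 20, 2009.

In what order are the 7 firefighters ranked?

Greco, Kowalski, Reyes, Fontaine, Okafor, Eriksen, Johansson

By rank: Greco and Kowalski (Battalion Chief); then Reyes, Fontaine, Okafor, Eriksen and Johansson (Lieutenant).
Greco and Kowalski are each paramedic-certified, so the next rule applies.
Greco and Kowalski both have date of academy graduation Feb 23, 1999, so the next rule applies.
Among Greco and Kowalski, by badge number (higher first): Greco (926) before Kowalski (125).
Reyes, Fontaine, Okafor, Eriksen and Johansson are each not paramedic-certified, so the next rule applies.
Among Reyes, Fontaine, Okafor, Eriksen and Johansson, by date of academy graduation (earlier first): Reyes, Fontaine, Okafor and Eriksen (Mar 20, 2009) before Johansson (Dec 18, 2014).
Among Reyes, Fontaine, Okafor and Eriksen, by badge number (higher first): Reyes (914) before Fontaine (569) before Okafor (167) before Eriksen (105).
Full order: Greco, Kowalski, Reyes, Fontaine, Okafor, Eriksen, Johansson.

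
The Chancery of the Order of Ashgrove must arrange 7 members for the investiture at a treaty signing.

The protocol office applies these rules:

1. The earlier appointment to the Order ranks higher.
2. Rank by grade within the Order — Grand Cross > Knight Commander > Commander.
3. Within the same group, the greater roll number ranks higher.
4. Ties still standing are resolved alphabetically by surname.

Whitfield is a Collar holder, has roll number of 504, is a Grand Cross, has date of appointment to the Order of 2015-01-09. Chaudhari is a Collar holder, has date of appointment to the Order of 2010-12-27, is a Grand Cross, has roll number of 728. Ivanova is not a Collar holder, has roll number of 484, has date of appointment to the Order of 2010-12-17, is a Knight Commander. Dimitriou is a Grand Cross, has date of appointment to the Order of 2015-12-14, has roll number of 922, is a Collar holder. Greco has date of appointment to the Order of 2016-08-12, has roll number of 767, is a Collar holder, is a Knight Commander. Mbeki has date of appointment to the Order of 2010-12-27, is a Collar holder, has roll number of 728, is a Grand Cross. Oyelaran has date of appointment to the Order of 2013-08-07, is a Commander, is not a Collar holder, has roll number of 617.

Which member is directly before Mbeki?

Chaudhari

By date of appointment to the Order (earlier first): Ivanova (2010-12-17); then Chaudhari and Mbeki (both 2010-12-27); then Oyelaran (2013-08-07); then Whitfield (2015-01-09); then Dimitriou (2015-12-14); then Greco (2016-08-12).
Chaudhari and Mbeki are each Grand Cross, so the next rule applies.
Chaudhari and Mbeki both have roll number 728, so the next rule applies.
Among Chaudhari and Mbeki, alphabetically by surname: Chaudhari before Mbeki.
Order: Ivanova, Chaudhari, Mbeki, Oyelaran, Whitfield, Dimitriou, Greco.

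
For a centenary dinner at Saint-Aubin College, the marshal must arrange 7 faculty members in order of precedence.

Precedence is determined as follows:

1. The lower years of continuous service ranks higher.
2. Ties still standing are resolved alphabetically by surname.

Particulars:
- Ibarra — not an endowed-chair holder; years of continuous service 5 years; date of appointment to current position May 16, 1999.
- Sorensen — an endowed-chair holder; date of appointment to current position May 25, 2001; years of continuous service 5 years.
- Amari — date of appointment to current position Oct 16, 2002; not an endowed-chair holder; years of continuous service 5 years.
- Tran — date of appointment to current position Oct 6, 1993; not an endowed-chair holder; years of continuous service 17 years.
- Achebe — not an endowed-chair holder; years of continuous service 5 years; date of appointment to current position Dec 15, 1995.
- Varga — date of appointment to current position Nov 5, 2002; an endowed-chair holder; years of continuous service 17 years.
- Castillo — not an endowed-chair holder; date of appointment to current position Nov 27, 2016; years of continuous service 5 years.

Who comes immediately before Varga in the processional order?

Tran

By years of continuous service (lower first): Achebe, Amari, Castillo, Ibarra and Sorensen (each 5 years); then Tran and Varga (both 17 years).
Among Achebe, Amari, Castillo, Ibarra and Sorensen, alphabetically by surname: Achebe before Amari before Castillo before Ibarra before Sorensen.
Among Tran and Varga, alphabetically by surname: Tran before Varga.
Order: Achebe, Amari, Castillo, Ibarra, Sorensen, Tran, Varga.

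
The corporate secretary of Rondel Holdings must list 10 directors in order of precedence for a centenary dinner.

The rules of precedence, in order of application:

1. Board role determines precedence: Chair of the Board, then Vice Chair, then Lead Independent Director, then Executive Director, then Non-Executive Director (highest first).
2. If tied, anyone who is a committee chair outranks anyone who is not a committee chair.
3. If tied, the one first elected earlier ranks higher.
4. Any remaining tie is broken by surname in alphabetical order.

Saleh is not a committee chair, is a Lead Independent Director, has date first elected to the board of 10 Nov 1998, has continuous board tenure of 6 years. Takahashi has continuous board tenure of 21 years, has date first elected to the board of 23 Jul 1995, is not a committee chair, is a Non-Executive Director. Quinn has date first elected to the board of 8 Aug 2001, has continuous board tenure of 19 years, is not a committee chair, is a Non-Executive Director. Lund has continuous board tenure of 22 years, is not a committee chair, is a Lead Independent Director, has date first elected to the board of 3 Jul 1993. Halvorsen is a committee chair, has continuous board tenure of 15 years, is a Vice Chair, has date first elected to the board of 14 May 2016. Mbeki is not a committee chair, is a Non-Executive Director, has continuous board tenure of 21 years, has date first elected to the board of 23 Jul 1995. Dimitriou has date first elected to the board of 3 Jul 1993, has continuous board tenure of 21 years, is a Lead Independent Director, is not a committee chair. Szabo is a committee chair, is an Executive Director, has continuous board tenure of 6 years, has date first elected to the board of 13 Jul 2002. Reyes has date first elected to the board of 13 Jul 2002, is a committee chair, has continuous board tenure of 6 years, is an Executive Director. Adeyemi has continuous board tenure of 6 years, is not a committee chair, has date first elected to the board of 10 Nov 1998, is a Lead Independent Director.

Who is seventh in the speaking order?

Szabo

By board role: Halvorsen (Vice Chair); then Dimitriou, Lund, Adeyemi and Saleh (Lead Independent Director); then Reyes and Szabo (Executive Director); then Mbeki, Takahashi and Quinn (Non-Executive Director).
Dimitriou, Lund, Adeyemi and Saleh are each not a committee chair, so the next rule applies.
Among Dimitriou, Lund, Adeyemi and Saleh, by date first elected to the board (earlier first): Dimitriou and Lund (3 Jul 1993) before Adeyemi and Saleh (10 Nov 1998).
Among Dimitriou and Lund, alphabetically by surname: Dimitriou before Lund.
Among Adeyemi and Saleh, alphabetically by surname: Adeyemi before Saleh.
Reyes and Szabo are each a committee chair, so the next rule applies.
Reyes and Szabo both have date first elected to the board 13 Jul 2002, so the next rule applies.
Among Reyes and Szabo, alphabetically by surname: Reyes before Szabo.
Mbeki, Takahashi and Quinn are each not a committee chair, so the next rule applies.
Among Mbeki, Takahashi and Quinn, by date first elected to the board (earlier first): Mbeki and Takahashi (23 Jul 1995) before Quinn (8 Aug 2001).
Among Mbeki and Takahashi, alphabetically by surname: Mbeki before Takahashi.
Order: Halvorsen, Dimitriou, Lund, Adeyemi, Saleh, Reyes, Szabo, Mbeki, Takahashi, Quinn.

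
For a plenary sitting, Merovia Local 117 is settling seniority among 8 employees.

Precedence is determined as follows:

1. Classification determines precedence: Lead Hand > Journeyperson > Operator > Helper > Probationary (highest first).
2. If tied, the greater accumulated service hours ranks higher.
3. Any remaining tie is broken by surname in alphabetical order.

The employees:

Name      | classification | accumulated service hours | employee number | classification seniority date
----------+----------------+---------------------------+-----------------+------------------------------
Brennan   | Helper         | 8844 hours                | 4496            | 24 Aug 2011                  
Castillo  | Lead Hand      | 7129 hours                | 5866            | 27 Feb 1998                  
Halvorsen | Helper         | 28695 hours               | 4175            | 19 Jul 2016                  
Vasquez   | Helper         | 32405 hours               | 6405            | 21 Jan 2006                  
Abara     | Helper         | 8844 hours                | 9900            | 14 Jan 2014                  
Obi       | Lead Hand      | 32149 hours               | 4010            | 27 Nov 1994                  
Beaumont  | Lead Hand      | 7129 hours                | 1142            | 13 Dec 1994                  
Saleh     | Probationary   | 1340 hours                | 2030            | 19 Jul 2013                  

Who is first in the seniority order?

By classification: Obi, Beaumont and Castillo (Lead Hand); then Vasquez, Halvorsen, Abara and Brennan (Helper); then Saleh (Probationary).
Among Obi, Beaumont and Castillo, by accumulated service hours (higher first): Obi (32149 hours) before Beaumont and Castillo (7129 hours).
Among Beaumont and Castillo, alphabetically by surname: Beaumont before Castillo.
Among Vasquez, Halvorsen, Abara and Brennan, by accumulated service hours (higher first): Vasquez (32405 hours) before Halvorsen (28695 hours) before Abara and Brennan (8844 hours).
Among Abara and Brennan, alphabetically by surname: Abara before Brennan.
Order: Obi, Beaumont, Castillo, Vasquez, Halvorsen, Abara, Brennan, Saleh.

Obi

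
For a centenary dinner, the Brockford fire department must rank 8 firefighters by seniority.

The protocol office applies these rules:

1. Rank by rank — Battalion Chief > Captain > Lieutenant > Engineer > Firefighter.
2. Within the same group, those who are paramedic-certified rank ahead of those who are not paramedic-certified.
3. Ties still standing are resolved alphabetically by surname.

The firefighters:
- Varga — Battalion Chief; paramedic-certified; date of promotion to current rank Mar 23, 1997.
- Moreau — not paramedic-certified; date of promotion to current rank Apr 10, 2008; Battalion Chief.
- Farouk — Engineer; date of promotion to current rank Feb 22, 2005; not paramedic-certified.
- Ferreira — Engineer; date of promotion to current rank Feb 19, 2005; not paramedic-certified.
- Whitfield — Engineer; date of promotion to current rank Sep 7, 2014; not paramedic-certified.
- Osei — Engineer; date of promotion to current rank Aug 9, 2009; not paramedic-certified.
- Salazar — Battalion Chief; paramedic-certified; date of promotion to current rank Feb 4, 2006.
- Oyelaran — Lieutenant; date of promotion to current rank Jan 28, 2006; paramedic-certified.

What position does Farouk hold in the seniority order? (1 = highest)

By rank: Salazar, Varga and Moreau (Battalion Chief); then Oyelaran (Lieutenant); then Farouk, Ferreira, Osei and Whitfield (Engineer).
Among Salazar, Varga and Moreau, paramedic-certified before not paramedic-certified: Salazar and Varga (paramedic-certified) before Moreau (not paramedic-certified).
Among Salazar and Varga, alphabetically by surname: Salazar before Varga.
Farouk, Ferreira, Osei and Whitfield are each not paramedic-certified, so the next rule applies.
Among Farouk, Ferreira, Osei and Whitfield, alphabetically by surname: Farouk before Ferreira before Osei before Whitfield.
Order: Salazar, Varga, Moreau, Oyelaran, Farouk, Ferreira, Osei, Whitfield. So position 5.

5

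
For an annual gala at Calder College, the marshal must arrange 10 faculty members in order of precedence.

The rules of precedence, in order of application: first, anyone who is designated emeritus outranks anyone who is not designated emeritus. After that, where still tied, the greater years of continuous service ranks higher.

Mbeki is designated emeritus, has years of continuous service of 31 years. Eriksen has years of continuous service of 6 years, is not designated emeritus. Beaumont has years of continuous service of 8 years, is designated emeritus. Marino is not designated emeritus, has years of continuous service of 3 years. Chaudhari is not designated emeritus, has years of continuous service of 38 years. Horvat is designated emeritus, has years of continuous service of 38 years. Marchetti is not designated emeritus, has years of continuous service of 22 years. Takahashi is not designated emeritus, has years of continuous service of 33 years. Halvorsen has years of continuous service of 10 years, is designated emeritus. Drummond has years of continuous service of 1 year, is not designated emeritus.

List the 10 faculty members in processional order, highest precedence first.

By the first rule: Horvat, Mbeki, Halvorsen and Beaumont (each designated emeritus); then Chaudhari, Takahashi, Marchetti, Eriksen, Marino and Drummond (each not designated emeritus).
Among Horvat, Mbeki, Halvorsen and Beaumont, by years of continuous service (higher first): Horvat (38 years) before Mbeki (31 years) before Halvorsen (10 years) before Beaumont (8 years).
Among Chaudhari, Takahashi, Marchetti, Eriksen, Marino and Drummond, by years of continuous service (higher first): Chaudhari (38 years) before Takahashi (33 years) before Marchetti (22 years) before Eriksen (6 years) before Marino (3 years) before Drummond (1 year).
Full order: Horvat, Mbeki, Halvorsen, Beaumont, Chaudhari, Takahashi, Marchetti, Eriksen, Marino, Drummond.

Horvat, Mbeki, Halvorsen, Beaumont, Chaudhari, Takahashi, Marchetti, Eriksen, Marino, Drummond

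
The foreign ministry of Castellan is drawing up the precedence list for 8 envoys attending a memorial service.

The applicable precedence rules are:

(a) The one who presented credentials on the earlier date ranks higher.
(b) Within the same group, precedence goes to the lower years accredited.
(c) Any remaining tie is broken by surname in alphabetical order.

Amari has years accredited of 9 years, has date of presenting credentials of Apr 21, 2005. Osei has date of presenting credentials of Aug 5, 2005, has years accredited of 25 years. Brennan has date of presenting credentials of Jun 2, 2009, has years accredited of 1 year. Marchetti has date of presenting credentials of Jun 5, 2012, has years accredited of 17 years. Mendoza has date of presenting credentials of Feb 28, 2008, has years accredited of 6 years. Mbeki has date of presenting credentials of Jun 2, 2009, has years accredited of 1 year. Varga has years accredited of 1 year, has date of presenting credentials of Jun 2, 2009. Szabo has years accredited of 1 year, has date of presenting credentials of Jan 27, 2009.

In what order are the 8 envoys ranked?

By date of presenting credentials (earlier first): Amari (Apr 21, 2005); then Osei (Aug 5, 2005); then Mendoza (Feb 28, 2008); then Szabo (Jan 27, 2009); then Brennan, Mbeki and Varga (each Jun 2, 2009); then Marchetti (Jun 5, 2012).
Brennan, Mbeki and Varga all have years accredited 1 year, so the next rule applies.
Among Brennan, Mbeki and Varga, alphabetically by surname: Brennan before Mbeki before Varga.
Full order: Amari, Osei, Mendoza, Szabo, Brennan, Mbeki, Varga, Marchetti.

Amari, Osei, Mendoza, Szabo, Brennan, Mbeki, Varga, Marchetti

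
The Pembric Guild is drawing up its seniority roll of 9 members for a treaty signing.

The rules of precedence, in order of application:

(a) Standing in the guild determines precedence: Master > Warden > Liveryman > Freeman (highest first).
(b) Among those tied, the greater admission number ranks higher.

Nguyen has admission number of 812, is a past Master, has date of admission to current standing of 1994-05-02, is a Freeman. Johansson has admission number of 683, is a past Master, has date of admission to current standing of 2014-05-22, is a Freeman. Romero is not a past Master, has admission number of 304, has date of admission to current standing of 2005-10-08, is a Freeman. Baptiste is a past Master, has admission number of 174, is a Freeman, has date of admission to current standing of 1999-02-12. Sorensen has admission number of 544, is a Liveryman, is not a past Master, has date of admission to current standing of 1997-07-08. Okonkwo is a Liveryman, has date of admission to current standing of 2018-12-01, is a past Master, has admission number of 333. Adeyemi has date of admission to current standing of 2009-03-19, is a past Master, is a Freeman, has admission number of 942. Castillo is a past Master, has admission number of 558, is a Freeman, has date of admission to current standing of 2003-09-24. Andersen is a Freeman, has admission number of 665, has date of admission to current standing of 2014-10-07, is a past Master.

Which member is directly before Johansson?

Nguyen

By standing in the guild: Sorensen and Okonkwo (Liveryman); then Adeyemi, Nguyen, Johansson, Andersen, Castillo, Romero and Baptiste (Freeman).
Among Sorensen and Okonkwo, by admission number (higher first): Sorensen (544) before Okonkwo (333).
Among Adeyemi, Nguyen, Johansson, Andersen, Castillo, Romero and Baptiste, by admission number (higher first): Adeyemi (942) before Nguyen (812) before Johansson (683) before Andersen (665) before Castillo (558) before Romero (304) before Baptiste (174).
Order: Sorensen, Okonkwo, Adeyemi, Nguyen, Johansson, Andersen, Castillo, Romero, Baptiste.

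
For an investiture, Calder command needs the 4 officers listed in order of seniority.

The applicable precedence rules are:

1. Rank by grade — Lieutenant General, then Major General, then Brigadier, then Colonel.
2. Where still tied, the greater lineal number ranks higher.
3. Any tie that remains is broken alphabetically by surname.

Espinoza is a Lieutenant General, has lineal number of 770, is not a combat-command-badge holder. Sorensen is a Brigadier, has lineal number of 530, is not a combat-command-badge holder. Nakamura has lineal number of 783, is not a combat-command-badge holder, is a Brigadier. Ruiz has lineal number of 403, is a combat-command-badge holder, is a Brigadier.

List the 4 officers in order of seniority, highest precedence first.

Espinoza, Nakamura, Sorensen, Ruiz

By grade: Espinoza (Lieutenant General); then Nakamura, Sorensen and Ruiz (Brigadier).
Among Nakamura, Sorensen and Ruiz, by lineal number (higher first): Nakamura (783) before Sorensen (530) before Ruiz (403).
Full order: Espinoza, Nakamura, Sorensen, Ruiz.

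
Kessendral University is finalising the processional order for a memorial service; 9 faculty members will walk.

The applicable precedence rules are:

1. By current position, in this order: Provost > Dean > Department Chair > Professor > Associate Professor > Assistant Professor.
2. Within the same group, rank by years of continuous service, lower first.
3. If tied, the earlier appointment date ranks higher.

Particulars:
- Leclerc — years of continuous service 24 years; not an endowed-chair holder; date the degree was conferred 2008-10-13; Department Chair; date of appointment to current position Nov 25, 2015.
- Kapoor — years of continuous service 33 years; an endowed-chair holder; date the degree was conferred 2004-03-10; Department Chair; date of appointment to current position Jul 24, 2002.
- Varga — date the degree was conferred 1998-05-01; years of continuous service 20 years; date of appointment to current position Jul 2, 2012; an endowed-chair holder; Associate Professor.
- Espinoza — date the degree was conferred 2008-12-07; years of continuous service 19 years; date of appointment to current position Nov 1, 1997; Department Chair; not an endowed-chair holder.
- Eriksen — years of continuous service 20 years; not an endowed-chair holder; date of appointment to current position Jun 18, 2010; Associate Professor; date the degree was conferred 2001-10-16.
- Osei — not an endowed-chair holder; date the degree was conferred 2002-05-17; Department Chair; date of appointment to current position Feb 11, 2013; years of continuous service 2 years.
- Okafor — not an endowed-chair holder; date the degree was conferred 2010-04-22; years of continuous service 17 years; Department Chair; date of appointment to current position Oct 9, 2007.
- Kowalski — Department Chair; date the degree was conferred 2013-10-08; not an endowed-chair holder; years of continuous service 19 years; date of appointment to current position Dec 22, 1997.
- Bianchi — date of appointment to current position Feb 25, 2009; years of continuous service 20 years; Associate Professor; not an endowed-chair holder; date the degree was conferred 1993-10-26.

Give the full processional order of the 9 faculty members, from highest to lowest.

By current position: Osei, Okafor, Espinoza, Kowalski, Leclerc and Kapoor (Department Chair); then Bianchi, Eriksen and Varga (Associate Professor).
Among Osei, Okafor, Espinoza, Kowalski, Leclerc and Kapoor, by years of continuous service (lower first): Osei (2 years) before Okafor (17 years) before Espinoza and Kowalski (19 years) before Leclerc (24 years) before Kapoor (33 years).
Among Espinoza and Kowalski, by date of appointment to current position (earlier first): Espinoza (Nov 1, 1997) before Kowalski (Dec 22, 1997).
Bianchi, Eriksen and Varga all have years of continuous service 20 years, so the next rule applies.
Among Bianchi, Eriksen and Varga, by date of appointment to current position (earlier first): Bianchi (Feb 25, 2009) before Eriksen (Jun 18, 2010) before Varga (Jul 2, 2012).
Full order: Osei, Okafor, Espinoza, Kowalski, Leclerc, Kapoor, Bianchi, Eriksen, Varga.

Osei, Okafor, Espinoza, Kowalski, Leclerc, Kapoor, Bianchi, Eriksen, Varga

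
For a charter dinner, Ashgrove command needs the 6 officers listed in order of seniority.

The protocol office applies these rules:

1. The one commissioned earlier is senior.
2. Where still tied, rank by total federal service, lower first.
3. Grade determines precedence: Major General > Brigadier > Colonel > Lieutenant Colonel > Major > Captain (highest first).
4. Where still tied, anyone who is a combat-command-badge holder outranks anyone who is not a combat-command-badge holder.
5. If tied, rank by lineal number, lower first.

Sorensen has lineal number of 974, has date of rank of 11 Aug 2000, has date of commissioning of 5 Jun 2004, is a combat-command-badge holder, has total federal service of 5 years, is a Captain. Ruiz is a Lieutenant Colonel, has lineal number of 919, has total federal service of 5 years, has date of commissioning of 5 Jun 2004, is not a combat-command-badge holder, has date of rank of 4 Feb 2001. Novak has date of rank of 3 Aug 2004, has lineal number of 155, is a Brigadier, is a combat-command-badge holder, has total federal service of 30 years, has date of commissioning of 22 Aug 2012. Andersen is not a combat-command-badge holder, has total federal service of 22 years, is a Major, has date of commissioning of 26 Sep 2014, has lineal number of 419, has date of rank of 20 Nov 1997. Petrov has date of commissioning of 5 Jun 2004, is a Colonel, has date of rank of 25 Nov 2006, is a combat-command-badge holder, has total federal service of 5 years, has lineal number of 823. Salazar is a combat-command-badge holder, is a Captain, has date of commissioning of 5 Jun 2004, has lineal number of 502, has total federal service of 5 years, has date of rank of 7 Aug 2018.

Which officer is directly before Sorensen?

By date of commissioning (earlier first): Petrov, Ruiz, Salazar and Sorensen (each 5 Jun 2004); then Novak (22 Aug 2012); then Andersen (26 Sep 2014).
Petrov, Ruiz, Salazar and Sorensen all have total federal service 5 years, so the next rule applies.
Among Petrov, Ruiz, Salazar and Sorensen, by grade: Petrov (Colonel) before Ruiz (Lieutenant Colonel) before Salazar and Sorensen (Captain).
Salazar and Sorensen are each a combat-command-badge holder, so the next rule applies.
Among Salazar and Sorensen, by lineal number (lower first): Salazar (502) before Sorensen (974).
Order: Petrov, Ruiz, Salazar, Sorensen, Novak, Andersen.

Salazar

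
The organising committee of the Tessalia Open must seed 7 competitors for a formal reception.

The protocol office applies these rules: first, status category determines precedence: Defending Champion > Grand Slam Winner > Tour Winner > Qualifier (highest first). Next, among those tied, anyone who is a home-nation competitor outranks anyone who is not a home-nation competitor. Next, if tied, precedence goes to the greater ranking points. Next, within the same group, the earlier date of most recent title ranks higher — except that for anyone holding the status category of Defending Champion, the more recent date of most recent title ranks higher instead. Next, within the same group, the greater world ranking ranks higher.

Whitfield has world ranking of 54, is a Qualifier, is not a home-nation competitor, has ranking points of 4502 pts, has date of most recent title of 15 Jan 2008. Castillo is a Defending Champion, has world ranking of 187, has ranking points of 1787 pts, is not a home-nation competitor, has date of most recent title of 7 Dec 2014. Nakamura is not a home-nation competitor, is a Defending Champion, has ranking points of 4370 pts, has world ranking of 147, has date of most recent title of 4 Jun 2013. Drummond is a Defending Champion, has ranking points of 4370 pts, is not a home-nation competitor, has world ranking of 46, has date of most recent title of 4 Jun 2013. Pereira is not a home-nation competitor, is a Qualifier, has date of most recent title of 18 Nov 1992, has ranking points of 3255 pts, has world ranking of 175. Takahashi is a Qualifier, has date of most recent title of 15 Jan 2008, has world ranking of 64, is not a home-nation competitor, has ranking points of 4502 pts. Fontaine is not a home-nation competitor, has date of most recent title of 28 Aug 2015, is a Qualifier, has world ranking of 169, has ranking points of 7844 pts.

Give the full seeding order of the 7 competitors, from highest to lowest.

By status category: Nakamura, Drummond and Castillo (Defending Champion); then Fontaine, Takahashi, Whitfield and Pereira (Qualifier).
Nakamura, Drummond and Castillo are each not a home-nation competitor, so the next rule applies.
Among Nakamura, Drummond and Castillo, by ranking points (higher first): Nakamura and Drummond (4370 pts) before Castillo (1787 pts).
Nakamura and Drummond both have date of most recent title 4 Jun 2013, so the next rule applies.
Among Nakamura and Drummond, by world ranking (higher first): Nakamura (147) before Drummond (46).
Fontaine, Takahashi, Whitfield and Pereira are each not a home-nation competitor, so the next rule applies.
Among Fontaine, Takahashi, Whitfield and Pereira, by ranking points (higher first): Fontaine (7844 pts) before Takahashi and Whitfield (4502 pts) before Pereira (3255 pts).
Takahashi and Whitfield both have date of most recent title 15 Jan 2008, so the next rule applies.
Among Takahashi and Whitfield, by world ranking (higher first): Takahashi (64) before Whitfield (54).
Full order: Nakamura, Drummond, Castillo, Fontaine, Takahashi, Whitfield, Pereira.

Nakamura, Drummond, Castillo, Fontaine, Takahashi, Whitfield, Pereira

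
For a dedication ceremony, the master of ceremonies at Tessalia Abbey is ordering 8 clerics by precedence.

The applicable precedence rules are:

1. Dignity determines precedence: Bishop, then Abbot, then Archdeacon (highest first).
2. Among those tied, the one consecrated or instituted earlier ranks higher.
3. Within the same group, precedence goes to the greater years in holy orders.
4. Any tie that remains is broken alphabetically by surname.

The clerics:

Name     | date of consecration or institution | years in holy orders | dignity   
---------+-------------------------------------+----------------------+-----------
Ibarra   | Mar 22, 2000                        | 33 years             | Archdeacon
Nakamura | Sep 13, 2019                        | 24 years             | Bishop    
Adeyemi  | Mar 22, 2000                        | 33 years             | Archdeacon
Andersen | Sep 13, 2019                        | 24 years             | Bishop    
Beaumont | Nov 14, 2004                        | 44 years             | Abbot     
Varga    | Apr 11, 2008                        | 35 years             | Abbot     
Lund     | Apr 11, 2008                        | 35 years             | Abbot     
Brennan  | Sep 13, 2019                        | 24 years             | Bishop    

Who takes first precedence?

By dignity: Andersen, Brennan and Nakamura (Bishop); then Beaumont, Lund and Varga (Abbot); then Adeyemi and Ibarra (Archdeacon).
Andersen, Brennan and Nakamura all have date of consecration or institution Sep 13, 2019, so the next rule applies.
Andersen, Brennan and Nakamura all have years in holy orders 24 years, so the next rule applies.
Among Andersen, Brennan and Nakamura, alphabetically by surname: Andersen before Brennan before Nakamura.
Among Beaumont, Lund and Varga, by date of consecration or institution (earlier first): Beaumont (Nov 14, 2004) before Lund and Varga (Apr 11, 2008).
Lund and Varga both have years in holy orders 35 years, so the next rule applies.
Among Lund and Varga, alphabetically by surname: Lund before Varga.
Adeyemi and Ibarra both have date of consecration or institution Mar 22, 2000, so the next rule applies.
Adeyemi and Ibarra both have years in holy orders 33 years, so the next rule applies.
Among Adeyemi and Ibarra, alphabetically by surname: Adeyemi before Ibarra.
Order: Andersen, Brennan, Nakamura, Beaumont, Lund, Varga, Adeyemi, Ibarra.

Andersen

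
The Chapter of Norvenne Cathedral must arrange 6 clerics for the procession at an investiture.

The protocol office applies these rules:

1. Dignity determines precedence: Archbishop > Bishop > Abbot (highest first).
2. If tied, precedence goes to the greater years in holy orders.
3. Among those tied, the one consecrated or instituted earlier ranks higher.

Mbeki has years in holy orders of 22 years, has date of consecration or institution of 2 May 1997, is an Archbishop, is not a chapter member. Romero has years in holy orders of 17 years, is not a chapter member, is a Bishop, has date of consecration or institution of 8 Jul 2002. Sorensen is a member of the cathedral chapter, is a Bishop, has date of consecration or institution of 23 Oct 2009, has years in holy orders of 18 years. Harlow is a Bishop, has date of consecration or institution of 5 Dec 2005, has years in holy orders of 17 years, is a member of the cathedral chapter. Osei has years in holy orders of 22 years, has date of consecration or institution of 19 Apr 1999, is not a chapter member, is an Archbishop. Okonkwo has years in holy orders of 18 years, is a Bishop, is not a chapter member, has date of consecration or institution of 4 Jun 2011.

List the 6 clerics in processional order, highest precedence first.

Mbeki, Osei, Sorensen, Okonkwo, Romero, Harlow

By dignity: Mbeki and Osei (Archbishop); then Sorensen, Okonkwo, Romero and Harlow (Bishop).
Mbeki and Osei both have years in holy orders 22 years, so the next rule applies.
Among Mbeki and Osei, by date of consecration or institution (earlier first): Mbeki (2 May 1997) before Osei (19 Apr 1999).
Among Sorensen, Okonkwo, Romero and Harlow, by years in holy orders (higher first): Sorensen and Okonkwo (18 years) before Romero and Harlow (17 years).
Among Sorensen and Okonkwo, by date of consecration or institution (earlier first): Sorensen (23 Oct 2009) before Okonkwo (4 Jun 2011).
Among Romero and Harlow, by date of consecration or institution (earlier first): Romero (8 Jul 2002) before Harlow (5 Dec 2005).
Full order: Mbeki, Osei, Sorensen, Okonkwo, Romero, Harlow.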